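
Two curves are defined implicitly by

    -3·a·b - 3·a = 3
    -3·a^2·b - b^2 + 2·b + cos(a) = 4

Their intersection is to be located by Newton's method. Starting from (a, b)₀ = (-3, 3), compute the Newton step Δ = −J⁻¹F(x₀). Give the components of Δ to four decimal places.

At (-3, 3): F = (33.0000, -88.989992).
Jacobian J = [[-3·b - 3, -3·a], [-6·a·b - sin(a), -3·a^2 - 2·b + 2]].
At the point, J = [[-12.0000, 9.0000], [54.141120, -31.0000]] (det J = -115.270080).
Solving J·Δ = −F gives Δ = (-1.9267, -6.2356).

(-1.9267, -6.2356)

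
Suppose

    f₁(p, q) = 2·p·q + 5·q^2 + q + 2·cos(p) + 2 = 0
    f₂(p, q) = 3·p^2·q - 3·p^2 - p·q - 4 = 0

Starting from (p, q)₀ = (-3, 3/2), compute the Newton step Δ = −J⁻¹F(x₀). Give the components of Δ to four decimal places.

(0.1322, -0.4204)

At (-3, 3/2): F = (3.770015, 14.0000).
Jacobian J = [[2·q - 2·sin(p), 2·p + 10·q + 1], [6·p·q - 6·p - q, 3·p^2 - p]].
At the point, J = [[3.282240, 10.0000], [-10.5000, 30.0000]] (det J = 203.467200).
Solving J·Δ = −F gives Δ = (0.1322, -0.4204).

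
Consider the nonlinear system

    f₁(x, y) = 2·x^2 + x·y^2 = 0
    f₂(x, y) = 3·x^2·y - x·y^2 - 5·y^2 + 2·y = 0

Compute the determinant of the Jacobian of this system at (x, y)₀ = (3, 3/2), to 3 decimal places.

J = [[4·x + y^2, 2·x·y], [6·x·y - y^2, 3·x^2 - 2·x·y - 10·y + 2]].
At the point, J = [[14.250, 9.000], [24.750, 5.000]].
det J = -151.500.

-151.500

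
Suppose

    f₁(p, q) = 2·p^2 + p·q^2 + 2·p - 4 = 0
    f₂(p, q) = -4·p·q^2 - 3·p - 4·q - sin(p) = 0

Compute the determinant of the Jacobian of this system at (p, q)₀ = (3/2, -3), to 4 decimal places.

192.3634

J = [[4·p + q^2 + 2, 2·p·q], [-4·q^2 - cos(p) - 3, -8·p·q - 4]].
At the point, J = [[17.0000, -9.0000], [-39.070737, 32.0000]].
det J = 192.3634.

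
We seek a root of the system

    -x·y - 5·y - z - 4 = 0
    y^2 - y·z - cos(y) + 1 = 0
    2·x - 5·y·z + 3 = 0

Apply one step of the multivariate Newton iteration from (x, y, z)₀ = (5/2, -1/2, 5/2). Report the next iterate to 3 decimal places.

(-0.347, -0.560, -1.223)

At (5/2, -1/2, 5/2): F = (-2.750, 1.62242, 14.250).
Jacobian J = [[-y, -x - 5, -1], [0, 2·y - z + sin(y), -y], [2, -5·z, -5·y]].
At the point, J = [[0.500, -7.500, -1.000], [0.000, -3.97943, 0.500], [2.000, -12.500, 2.500]] (det J = -17.30813).
Solving J·Δ = −F gives Δ = (-2.847, -0.060, -3.723).
Then the next iterate is (x, y, z)₁ = (-0.347, -0.560, -1.223).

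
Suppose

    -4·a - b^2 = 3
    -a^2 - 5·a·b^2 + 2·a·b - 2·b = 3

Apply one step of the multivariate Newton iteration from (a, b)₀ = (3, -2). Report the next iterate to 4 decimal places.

(-3.5882, -3.8382)

At (3, -2): F = (-19.0000, -80.0000).
Jacobian J = [[-4, -2·b], [-2·a - 5·b^2 + 2·b, -10·a·b + 2·a - 2]].
At the point, J = [[-4.0000, 4.0000], [-30.0000, 64.0000]] (det J = -136.0000).
Solving J·Δ = −F gives Δ = (-6.5882, -1.8382).
Then the next iterate is (a, b)₁ = (-3.5882, -3.8382).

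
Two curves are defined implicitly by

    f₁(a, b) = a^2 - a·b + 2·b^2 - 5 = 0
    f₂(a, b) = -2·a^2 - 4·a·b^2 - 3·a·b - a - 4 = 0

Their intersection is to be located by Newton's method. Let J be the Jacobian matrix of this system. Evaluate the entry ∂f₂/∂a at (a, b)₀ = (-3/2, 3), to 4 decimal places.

-40.0000

∂f₂/∂a = -4·a - 4·b^2 - 3·b - 1.
At (-3/2, 3) this is -40.0000.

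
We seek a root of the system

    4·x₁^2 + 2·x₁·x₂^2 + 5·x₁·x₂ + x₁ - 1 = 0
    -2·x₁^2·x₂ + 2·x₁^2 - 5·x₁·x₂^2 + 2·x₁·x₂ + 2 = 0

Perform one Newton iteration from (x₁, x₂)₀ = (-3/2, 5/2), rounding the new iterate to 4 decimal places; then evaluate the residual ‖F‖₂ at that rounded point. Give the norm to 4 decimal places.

At (-3/2, 5/2): F = (-31.0000, 34.6250).
Jacobian J = [[8·x₁ + 2·x₂^2 + 5·x₂ + 1, 4·x₁·x₂ + 5·x₁], [-4·x₁·x₂ + 4·x₁ - 5·x₂^2 + 2·x₂, -2·x₁^2 - 10·x₁·x₂ + 2·x₁]].
At the point, J = [[14.0000, -22.5000], [-17.2500, 30.0000]] (det J = 31.8750).
Solving J·Δ = −F gives Δ = (4.7353, 1.5686).
Then the next iterate is (x₁, x₂)₁ = (3.2353, 4.0686).
Re-evaluating at (3.2353, 4.0686): F = (217.030788, -303.690598), so ‖F‖₂ = 373.2698.

373.2698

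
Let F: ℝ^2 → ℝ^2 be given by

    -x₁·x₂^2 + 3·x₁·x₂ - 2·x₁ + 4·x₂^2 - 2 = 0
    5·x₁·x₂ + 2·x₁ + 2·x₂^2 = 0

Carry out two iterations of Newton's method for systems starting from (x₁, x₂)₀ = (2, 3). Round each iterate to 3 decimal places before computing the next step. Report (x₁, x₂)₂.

(0.160, 0.845)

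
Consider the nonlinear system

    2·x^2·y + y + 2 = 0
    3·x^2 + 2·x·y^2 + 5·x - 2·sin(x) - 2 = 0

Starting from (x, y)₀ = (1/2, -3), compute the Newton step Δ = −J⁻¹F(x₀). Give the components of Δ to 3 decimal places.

(2.895, 13.248)

At (1/2, -3): F = (-2.500, 9.29115).
Jacobian J = [[4·x·y, 2·x^2 + 1], [6·x + 2·y^2 - 2·cos(x) + 5, 4·x·y]].
At the point, J = [[-6.000, 1.500], [24.24483, -6.000]] (det J = -0.36725).
Solving J·Δ = −F gives Δ = (2.895, 13.248).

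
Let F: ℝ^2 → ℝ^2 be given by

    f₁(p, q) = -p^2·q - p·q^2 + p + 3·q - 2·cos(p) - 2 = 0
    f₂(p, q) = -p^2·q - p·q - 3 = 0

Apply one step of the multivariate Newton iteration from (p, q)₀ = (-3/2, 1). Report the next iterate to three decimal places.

At (-3/2, 1): F = (-1.39147, -3.750).
Jacobian J = [[-2·p·q - q^2 + 2·sin(p) + 1, -p^2 - 2·p·q + 3], [-2·p·q - q, -p^2 - p]].
At the point, J = [[1.00501, 3.750], [2.000, -0.750]] (det J = -8.25376).
Solving J·Δ = −F gives Δ = (1.830, -0.119).
Then the next iterate is (p, q)₁ = (0.330, 0.881).

(0.330, 0.881)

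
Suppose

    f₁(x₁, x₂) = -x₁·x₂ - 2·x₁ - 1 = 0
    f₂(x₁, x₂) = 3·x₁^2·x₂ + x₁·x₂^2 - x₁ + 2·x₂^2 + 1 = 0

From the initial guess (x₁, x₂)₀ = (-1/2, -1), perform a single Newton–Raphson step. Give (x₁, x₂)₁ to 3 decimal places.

(-0.500, 0.000)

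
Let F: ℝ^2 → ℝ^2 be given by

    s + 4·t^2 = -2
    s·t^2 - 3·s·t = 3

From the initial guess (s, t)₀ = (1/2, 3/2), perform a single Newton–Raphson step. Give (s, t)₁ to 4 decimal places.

At (1/2, 3/2): F = (11.5000, -4.1250).
Jacobian J = [[1, 8·t], [t^2 - 3·t, 2·s·t - 3·s]].
At the point, J = [[1.0000, 12.0000], [-2.2500, 0.0000]] (det J = 27.0000).
Solving J·Δ = −F gives Δ = (-1.8333, -0.8056).
Then the next iterate is (s, t)₁ = (-1.3333, 0.6944).

(-1.3333, 0.6944)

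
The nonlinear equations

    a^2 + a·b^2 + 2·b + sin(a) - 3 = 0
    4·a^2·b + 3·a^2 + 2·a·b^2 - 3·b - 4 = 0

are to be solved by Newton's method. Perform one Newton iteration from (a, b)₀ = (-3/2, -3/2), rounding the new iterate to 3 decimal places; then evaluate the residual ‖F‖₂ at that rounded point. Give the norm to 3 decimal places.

3.273

At (-3/2, -3/2): F = (-8.12249, -13.000).
Jacobian J = [[2·a + b^2 + cos(a), 2·a·b + 2], [8·a·b + 6·a + 2·b^2, 4·a^2 + 4·a·b - 3]].
At the point, J = [[-0.67926, 6.500], [13.500, 15.000]] (det J = -97.93894).
Solving J·Δ = −F gives Δ = (-0.381, 1.210).
Then the next iterate is (a, b)₁ = (-1.881, -0.290).
Re-evaluating at (-1.881, -0.290): F = (-1.15230, 3.06383), so ‖F‖₂ = 3.273.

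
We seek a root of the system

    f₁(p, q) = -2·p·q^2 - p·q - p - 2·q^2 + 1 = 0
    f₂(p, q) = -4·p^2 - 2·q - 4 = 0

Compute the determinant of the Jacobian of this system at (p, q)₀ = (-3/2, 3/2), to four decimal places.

-40.0000

J = [[-2·q^2 - q - 1, -4·p·q - p - 4·q], [-8·p, -2]].
At the point, J = [[-7.0000, 4.5000], [12.0000, -2.0000]].
det J = -40.0000.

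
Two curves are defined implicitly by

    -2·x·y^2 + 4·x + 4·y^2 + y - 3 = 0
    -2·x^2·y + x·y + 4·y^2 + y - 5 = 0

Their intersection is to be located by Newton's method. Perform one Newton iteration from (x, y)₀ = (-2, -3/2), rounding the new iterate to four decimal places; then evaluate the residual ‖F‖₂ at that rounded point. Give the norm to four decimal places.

4.6788

At (-2, -3/2): F = (5.5000, 17.5000).
Jacobian J = [[-2·y^2 + 4, -4·x·y + 8·y + 1], [-4·x·y + y, -2·x^2 + x + 8·y + 1]].
At the point, J = [[-0.5000, -23.0000], [-13.5000, -21.0000]] (det J = -300.0000).
Solving J·Δ = −F gives Δ = (0.9567, 0.2183).
Then the next iterate is (x, y)₁ = (-1.0433, -1.2817).
Re-evaluating at (-1.0433, -1.2817): F = (1.543892, 4.416714), so ‖F‖₂ = 4.6788.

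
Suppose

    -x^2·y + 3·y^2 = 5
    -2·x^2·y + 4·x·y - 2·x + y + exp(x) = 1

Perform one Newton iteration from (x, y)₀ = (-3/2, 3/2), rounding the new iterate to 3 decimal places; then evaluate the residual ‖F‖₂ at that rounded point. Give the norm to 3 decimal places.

3.242

At (-3/2, 3/2): F = (-1.625, -12.02687).
Jacobian J = [[-2·x·y, -x^2 + 6·y], [-4·x·y + 4·y + exp(x) - 2, -2·x^2 + 4·x + 1]].
At the point, J = [[4.500, 6.750], [13.22313, -9.500]] (det J = -132.00613).
Solving J·Δ = −F gives Δ = (0.732, -0.247).
Then the next iterate is (x, y)₁ = (-0.768, 1.253).
Re-evaluating at (-0.768, 1.253): F = (-1.02902, -3.07437), so ‖F‖₂ = 3.242.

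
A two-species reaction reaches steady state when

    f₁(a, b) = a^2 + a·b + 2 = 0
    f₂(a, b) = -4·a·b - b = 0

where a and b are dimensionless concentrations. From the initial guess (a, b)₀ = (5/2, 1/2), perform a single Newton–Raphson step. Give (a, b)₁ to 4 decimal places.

(0.8649, 0.2973)

At (5/2, 1/2): F = (9.5000, -5.5000).
Jacobian J = [[2·a + b, a], [-4·b, -4·a - 1]].
At the point, J = [[5.5000, 2.5000], [-2.0000, -11.0000]] (det J = -55.5000).
Solving J·Δ = −F gives Δ = (-1.6351, -0.2027).
Then the next iterate is (a, b)₁ = (0.8649, 0.2973).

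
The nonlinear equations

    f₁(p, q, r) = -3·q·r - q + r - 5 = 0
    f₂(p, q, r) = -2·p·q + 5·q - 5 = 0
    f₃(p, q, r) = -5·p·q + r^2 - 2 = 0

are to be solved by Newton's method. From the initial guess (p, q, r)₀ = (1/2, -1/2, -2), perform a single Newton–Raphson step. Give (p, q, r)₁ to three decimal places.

(2.567, 0.733, -0.667)

At (1/2, -1/2, -2): F = (-9.500, -7.000, 3.250).
Jacobian J = [[0, -3·r - 1, -3·q + 1], [-2·q, -2·p + 5, 0], [-5·q, -5·p, 2·r]].
At the point, J = [[0.000, 5.000, 2.500], [1.000, 4.000, 0.000], [2.500, -2.500, -4.000]] (det J = -11.250).
Solving J·Δ = −F gives Δ = (2.067, 1.233, 1.333).
Then the next iterate is (p, q, r)₁ = (2.567, 0.733, -0.667).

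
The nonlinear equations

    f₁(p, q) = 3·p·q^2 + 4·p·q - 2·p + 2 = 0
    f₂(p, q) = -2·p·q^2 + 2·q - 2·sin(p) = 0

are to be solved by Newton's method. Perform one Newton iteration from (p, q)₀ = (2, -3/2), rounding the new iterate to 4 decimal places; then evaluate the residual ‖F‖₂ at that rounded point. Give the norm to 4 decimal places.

3.7469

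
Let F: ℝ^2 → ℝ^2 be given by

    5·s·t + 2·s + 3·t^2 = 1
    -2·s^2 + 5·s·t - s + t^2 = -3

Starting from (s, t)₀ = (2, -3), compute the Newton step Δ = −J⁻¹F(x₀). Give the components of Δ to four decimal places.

At (2, -3): F = (0.0000, -28.0000).
Jacobian J = [[5·t + 2, 5·s + 6·t], [-4·s + 5·t - 1, 5·s + 2·t]].
At the point, J = [[-13.0000, -8.0000], [-24.0000, 4.0000]] (det J = -244.0000).
Solving J·Δ = −F gives Δ = (-0.9180, 1.4918).

(-0.9180, 1.4918)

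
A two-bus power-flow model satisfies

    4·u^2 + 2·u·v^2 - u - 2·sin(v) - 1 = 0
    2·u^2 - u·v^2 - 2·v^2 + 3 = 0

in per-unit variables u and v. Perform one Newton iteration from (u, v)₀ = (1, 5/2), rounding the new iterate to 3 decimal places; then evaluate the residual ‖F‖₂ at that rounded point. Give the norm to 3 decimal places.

4.492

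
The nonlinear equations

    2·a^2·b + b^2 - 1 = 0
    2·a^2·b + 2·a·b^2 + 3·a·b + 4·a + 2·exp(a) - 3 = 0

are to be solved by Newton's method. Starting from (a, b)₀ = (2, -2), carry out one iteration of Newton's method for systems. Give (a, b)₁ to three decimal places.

(2.397, 2.837)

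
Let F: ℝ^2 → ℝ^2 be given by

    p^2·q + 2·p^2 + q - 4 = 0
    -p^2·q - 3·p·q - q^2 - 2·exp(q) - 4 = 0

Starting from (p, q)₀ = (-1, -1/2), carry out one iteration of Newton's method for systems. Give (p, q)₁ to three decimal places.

At (-1, -1/2): F = (-3.000, -6.46306).
Jacobian J = [[2·p·q + 4·p, p^2 + 1], [-2·p·q - 3·q, -p^2 - 3·p - 2·q - 2·exp(q)]].
At the point, J = [[-3.000, 2.000], [0.500, 1.78694]] (det J = -6.36082).
Solving J·Δ = −F gives Δ = (1.189, 3.284).
Then the next iterate is (p, q)₁ = (0.189, 2.784).

(0.189, 2.784)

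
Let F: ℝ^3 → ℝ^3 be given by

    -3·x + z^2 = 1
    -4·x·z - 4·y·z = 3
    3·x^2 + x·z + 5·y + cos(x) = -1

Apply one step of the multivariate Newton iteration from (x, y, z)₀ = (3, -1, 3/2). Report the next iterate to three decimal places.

(2.576, -5.954, 3.659)

At (3, -1, 3/2): F = (-7.750, -15.000, 26.51001).
Jacobian J = [[-3, 0, 2·z], [-4·z, -4·z, -4·x - 4·y], [6·x + z - sin(x), 5, x]].
At the point, J = [[-3.000, 0.000, 3.000], [-6.000, -6.000, -8.000], [19.35888, 5.000, 3.000]] (det J = 192.45984).
Solving J·Δ = −F gives Δ = (-0.424, -4.954, 2.159).
Then the next iterate is (x, y, z)₁ = (2.576, -5.954, 3.659).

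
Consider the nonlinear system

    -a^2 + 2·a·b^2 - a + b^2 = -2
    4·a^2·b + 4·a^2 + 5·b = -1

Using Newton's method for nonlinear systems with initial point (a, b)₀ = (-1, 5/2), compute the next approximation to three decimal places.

At (-1, 5/2): F = (-4.250, 27.500).
Jacobian J = [[-2·a + 2·b^2 - 1, 4·a·b + 2·b], [8·a·b + 8·a, 4·a^2 + 5]].
At the point, J = [[13.500, -5.000], [-28.000, 9.000]] (det J = -18.500).
Solving J·Δ = −F gives Δ = (5.365, 13.635).
Then the next iterate is (a, b)₁ = (4.365, 16.135).

(4.365, 16.135)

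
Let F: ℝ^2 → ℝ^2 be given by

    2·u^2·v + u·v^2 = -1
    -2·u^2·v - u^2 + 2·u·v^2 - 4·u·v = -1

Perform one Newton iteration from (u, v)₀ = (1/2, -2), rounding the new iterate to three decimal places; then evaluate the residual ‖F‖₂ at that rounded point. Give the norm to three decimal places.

At (1/2, -2): F = (2.000, 9.750).
Jacobian J = [[4·u·v + v^2, 2·u^2 + 2·u·v], [-4·u·v - 2·u + 2·v^2 - 4·v, -2·u^2 + 4·u·v - 4·u]].
At the point, J = [[0.000, -1.500], [19.000, -6.500]] (det J = 28.500).
Solving J·Δ = −F gives Δ = (-0.057, 1.333).
Then the next iterate is (u, v)₁ = (0.443, -0.667).
Re-evaluating at (0.443, -0.667): F = (0.93529, 2.64164), so ‖F‖₂ = 2.802.

2.802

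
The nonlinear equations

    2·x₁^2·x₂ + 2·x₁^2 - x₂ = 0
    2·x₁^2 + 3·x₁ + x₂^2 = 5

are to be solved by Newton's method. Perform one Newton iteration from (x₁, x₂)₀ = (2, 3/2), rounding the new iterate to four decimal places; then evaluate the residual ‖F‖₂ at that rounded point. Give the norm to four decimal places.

At (2, 3/2): F = (18.5000, 11.2500).
Jacobian J = [[4·x₁·x₂ + 4·x₁, 2·x₁^2 - 1], [4·x₁ + 3, 2·x₂]].
At the point, J = [[20.0000, 7.0000], [11.0000, 3.0000]] (det J = -17.0000).
Solving J·Δ = −F gives Δ = (-1.3676, 1.2647).
Then the next iterate is (x₁, x₂)₁ = (0.6324, 2.7647).
Re-evaluating at (0.6324, 2.7647): F = (0.246531, 5.340626), so ‖F‖₂ = 5.3463.

5.3463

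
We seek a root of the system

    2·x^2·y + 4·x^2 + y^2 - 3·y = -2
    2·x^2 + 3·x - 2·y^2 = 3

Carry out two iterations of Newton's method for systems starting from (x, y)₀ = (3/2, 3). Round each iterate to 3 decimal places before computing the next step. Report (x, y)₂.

At (3/2, 3): F = (24.500, -12.000).
Jacobian J = [[4·x·y + 8·x, 2·x^2 + 2·y - 3], [4·x + 3, -4·y]].
At the point, J = [[30.000, 7.500], [9.000, -12.000]] (det J = -427.500).
Solving J·Δ = −F gives Δ = (-0.477, -1.358).
Then the next iterate is (x, y)₁ = (1.023, 1.642).
Round to (1.023, 1.642) and repeat: F = (7.39308, -3.23027), J = [[14.90306, 2.37706], [7.092, -6.568]].
Δ = (-0.356, -0.877), so (x, y)₂ = (0.667, 0.765).

(0.667, 0.765)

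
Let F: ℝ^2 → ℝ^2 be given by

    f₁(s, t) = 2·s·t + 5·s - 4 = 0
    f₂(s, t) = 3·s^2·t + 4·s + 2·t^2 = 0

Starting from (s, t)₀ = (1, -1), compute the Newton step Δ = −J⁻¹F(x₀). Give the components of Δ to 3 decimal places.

(5.000, -7.000)

At (1, -1): F = (-1.000, 3.000).
Jacobian J = [[2·t + 5, 2·s], [6·s·t + 4, 3·s^2 + 4·t]].
At the point, J = [[3.000, 2.000], [-2.000, -1.000]] (det J = 1.000).
Solving J·Δ = −F gives Δ = (5.000, -7.000).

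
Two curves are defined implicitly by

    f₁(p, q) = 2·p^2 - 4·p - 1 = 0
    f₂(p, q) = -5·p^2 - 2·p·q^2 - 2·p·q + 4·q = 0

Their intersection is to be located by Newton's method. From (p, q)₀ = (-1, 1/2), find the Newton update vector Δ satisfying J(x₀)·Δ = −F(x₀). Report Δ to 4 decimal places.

(0.6250, -0.4766)

At (-1, 1/2): F = (5.0000, -1.5000).
Jacobian J = [[4·p - 4, 0], [-10·p - 2·q^2 - 2·q, -4·p·q - 2·p + 4]].
At the point, J = [[-8.0000, 0.0000], [8.5000, 8.0000]] (det J = -64.0000).
Solving J·Δ = −F gives Δ = (0.6250, -0.4766).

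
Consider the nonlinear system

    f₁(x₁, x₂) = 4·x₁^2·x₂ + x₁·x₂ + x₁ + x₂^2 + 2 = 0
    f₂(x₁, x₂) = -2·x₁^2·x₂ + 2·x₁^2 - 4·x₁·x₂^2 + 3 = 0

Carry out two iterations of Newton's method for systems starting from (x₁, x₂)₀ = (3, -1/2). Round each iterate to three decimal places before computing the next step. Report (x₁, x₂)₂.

(0.593, -1.041)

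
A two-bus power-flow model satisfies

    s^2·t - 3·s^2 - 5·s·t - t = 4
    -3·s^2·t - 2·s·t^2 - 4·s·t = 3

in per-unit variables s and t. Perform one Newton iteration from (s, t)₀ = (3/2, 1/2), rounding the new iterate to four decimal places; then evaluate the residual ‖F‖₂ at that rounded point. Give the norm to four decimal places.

5.8638

At (3/2, 1/2): F = (-13.8750, -10.1250).
Jacobian J = [[2·s·t - 6·s - 5·t, s^2 - 5·s - 1], [-6·s·t - 2·t^2 - 4·t, -3·s^2 - 4·s·t - 4·s]].
At the point, J = [[-10.0000, -6.2500], [-7.0000, -15.7500]] (det J = 113.7500).
Solving J·Δ = −F gives Δ = (-1.3648, -0.0363).
Then the next iterate is (s, t)₁ = (0.1352, 0.4637).
Re-evaluating at (0.1352, 0.4637): F = (-4.823522, -3.334338), so ‖F‖₂ = 5.8638.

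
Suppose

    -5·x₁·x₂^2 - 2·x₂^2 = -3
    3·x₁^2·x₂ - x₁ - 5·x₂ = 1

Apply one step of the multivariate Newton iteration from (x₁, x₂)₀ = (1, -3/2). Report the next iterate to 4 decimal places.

(0.9806, -0.9032)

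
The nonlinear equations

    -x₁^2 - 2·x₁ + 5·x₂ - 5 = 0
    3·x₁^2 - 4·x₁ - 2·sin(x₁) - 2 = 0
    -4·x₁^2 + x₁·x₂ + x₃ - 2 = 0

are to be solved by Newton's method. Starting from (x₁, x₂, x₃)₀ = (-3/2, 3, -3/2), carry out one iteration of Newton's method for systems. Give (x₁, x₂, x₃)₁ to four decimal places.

(-0.5302, 0.6560, -2.5634)

At (-3/2, 3, -3/2): F = (10.7500, 12.744990, -17.0000).
Jacobian J = [[-2·x₁ - 2, 5, 0], [6·x₁ - 2·cos(x₁) - 4, 0, 0], [-8·x₁ + x₂, x₁, 1]].
At the point, J = [[1.0000, 5.0000, 0.0000], [-13.141474, 0.0000, 0.0000], [15.0000, -1.5000, 1.0000]] (det J = 65.707372).
Solving J·Δ = −F gives Δ = (0.9698, -2.3440, -1.0634).
Then the next iterate is (x₁, x₂, x₃)₁ = (-0.5302, 0.6560, -2.5634).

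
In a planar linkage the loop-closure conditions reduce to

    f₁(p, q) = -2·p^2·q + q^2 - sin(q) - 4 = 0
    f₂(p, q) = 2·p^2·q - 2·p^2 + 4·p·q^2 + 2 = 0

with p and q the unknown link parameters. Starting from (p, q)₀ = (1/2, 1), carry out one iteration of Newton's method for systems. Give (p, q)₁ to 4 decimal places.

(-1.3207, 1.7295)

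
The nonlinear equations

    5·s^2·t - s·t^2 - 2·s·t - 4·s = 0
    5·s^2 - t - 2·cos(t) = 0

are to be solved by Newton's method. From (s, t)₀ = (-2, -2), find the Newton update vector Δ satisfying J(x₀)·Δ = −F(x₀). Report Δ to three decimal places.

(1.259, -0.833)

At (-2, -2): F = (-32.000, 22.83229).
Jacobian J = [[10·s·t - t^2 - 2·t - 4, 5·s^2 - 2·s·t - 2·s], [10·s, 2·sin(t) - 1]].
At the point, J = [[36.000, 16.000], [-20.000, -2.81859]] (det J = 218.53059).
Solving J·Δ = −F gives Δ = (1.259, -0.833).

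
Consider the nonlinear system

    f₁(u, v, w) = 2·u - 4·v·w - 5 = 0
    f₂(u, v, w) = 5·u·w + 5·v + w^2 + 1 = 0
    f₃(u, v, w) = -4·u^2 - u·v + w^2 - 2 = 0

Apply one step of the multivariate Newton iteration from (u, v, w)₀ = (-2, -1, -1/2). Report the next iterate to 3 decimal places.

At (-2, -1, -1/2): F = (-11.000, 1.250, -19.750).
Jacobian J = [[2, -4·w, -4·v], [5·w, 5, 5·u + 2·w], [-8·u - v, -u, 2·w]].
At the point, J = [[2.000, 2.000, 4.000], [-2.500, 5.000, -11.000], [17.000, 2.000, -1.000]] (det J = -705.000).
Solving J·Δ = −F gives Δ = (0.929, 2.496, 1.037).
Then the next iterate is (u, v, w)₁ = (-1.071, 1.496, 0.537).

(-1.071, 1.496, 0.537)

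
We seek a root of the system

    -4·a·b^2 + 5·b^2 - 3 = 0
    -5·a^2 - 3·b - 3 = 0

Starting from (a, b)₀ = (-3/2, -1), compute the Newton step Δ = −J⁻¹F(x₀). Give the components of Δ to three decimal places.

(0.794, 0.219)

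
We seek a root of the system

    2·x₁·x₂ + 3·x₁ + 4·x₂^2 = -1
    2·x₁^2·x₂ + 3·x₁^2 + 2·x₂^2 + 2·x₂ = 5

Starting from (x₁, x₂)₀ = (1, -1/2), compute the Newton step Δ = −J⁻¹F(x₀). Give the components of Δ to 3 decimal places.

At (1, -1/2): F = (4.000, -3.500).
Jacobian J = [[2·x₂ + 3, 2·x₁ + 8·x₂], [4·x₁·x₂ + 6·x₁, 2·x₁^2 + 4·x₂ + 2]].
At the point, J = [[2.000, -2.000], [4.000, 2.000]] (det J = 12.000).
Solving J·Δ = −F gives Δ = (-0.083, 1.917).

(-0.083, 1.917)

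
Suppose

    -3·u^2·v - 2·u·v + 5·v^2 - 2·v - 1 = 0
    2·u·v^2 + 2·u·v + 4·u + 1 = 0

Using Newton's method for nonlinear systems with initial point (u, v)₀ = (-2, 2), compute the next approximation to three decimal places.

At (-2, 2): F = (-1.000, -31.000).
Jacobian J = [[-6·u·v - 2·v, -3·u^2 - 2·u + 10·v - 2], [2·v^2 + 2·v + 4, 4·u·v + 2·u]].
At the point, J = [[20.000, 10.000], [16.000, -20.000]] (det J = -560.000).
Solving J·Δ = −F gives Δ = (0.589, -1.079).
Then the next iterate is (u, v)₁ = (-1.411, 0.921).

(-1.411, 0.921)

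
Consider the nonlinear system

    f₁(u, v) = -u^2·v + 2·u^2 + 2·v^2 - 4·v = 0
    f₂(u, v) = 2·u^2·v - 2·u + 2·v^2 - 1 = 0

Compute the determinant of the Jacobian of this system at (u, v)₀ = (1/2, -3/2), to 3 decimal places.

J = [[-2·u·v + 4·u, -u^2 + 4·v - 4], [4·u·v - 2, 2·u^2 + 4·v]].
At the point, J = [[3.500, -10.250], [-5.000, -5.500]].
det J = -70.500.

-70.500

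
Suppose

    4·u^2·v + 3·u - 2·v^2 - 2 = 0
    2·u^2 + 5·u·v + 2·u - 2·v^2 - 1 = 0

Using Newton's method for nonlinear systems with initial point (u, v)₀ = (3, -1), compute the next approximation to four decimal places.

At (3, -1): F = (-31.0000, 6.0000).
Jacobian J = [[8·u·v + 3, 4·u^2 - 4·v], [4·u + 5·v + 2, 5·u - 4·v]].
At the point, J = [[-21.0000, 40.0000], [9.0000, 19.0000]] (det J = -759.0000).
Solving J·Δ = −F gives Δ = (-1.0922, 0.2016).
Then the next iterate is (u, v)₁ = (1.9078, -0.7984).

(1.9078, -0.7984)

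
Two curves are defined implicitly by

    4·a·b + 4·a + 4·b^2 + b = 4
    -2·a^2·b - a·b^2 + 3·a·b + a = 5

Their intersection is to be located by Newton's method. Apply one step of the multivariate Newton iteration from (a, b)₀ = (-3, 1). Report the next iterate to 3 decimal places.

(0.146, 1.724)

At (-3, 1): F = (-23.000, -32.000).
Jacobian J = [[4·b + 4, 4·a + 8·b + 1], [-4·a·b - b^2 + 3·b + 1, -2·a^2 - 2·a·b + 3·a]].
At the point, J = [[8.000, -3.000], [15.000, -21.000]] (det J = -123.000).
Solving J·Δ = −F gives Δ = (3.146, 0.724).
Then the next iterate is (a, b)₁ = (0.146, 1.724).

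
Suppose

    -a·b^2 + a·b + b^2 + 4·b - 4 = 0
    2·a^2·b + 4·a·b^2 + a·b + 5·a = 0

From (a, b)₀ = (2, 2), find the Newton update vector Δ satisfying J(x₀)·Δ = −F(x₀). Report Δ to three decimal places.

(0.272, -1.728)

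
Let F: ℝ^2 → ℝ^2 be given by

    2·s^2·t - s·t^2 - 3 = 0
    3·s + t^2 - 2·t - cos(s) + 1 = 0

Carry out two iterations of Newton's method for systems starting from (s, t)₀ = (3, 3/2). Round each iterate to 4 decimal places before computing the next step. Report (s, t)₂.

(-2.2991, 5.8593)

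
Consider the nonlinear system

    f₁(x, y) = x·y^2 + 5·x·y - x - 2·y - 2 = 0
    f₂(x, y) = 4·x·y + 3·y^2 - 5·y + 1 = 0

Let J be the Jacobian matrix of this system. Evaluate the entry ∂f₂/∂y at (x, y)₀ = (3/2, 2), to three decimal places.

13.000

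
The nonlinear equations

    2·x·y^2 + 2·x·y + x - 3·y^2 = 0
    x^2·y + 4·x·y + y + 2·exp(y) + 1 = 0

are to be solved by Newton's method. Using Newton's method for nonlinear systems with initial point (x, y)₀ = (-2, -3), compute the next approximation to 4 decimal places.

(-8.1015, 0.4821)

At (-2, -3): F = (-53.0000, 10.099574).
Jacobian J = [[2·y^2 + 2·y + 1, 4·x·y + 2·x - 6·y], [2·x·y + 4·y, x^2 + 4·x + 2·exp(y) + 1]].
At the point, J = [[13.0000, 38.0000], [0.0000, -2.900426]] (det J = -37.705536).
Solving J·Δ = −F gives Δ = (-6.1015, 3.4821).
Then the next iterate is (x, y)₁ = (-8.1015, 0.4821).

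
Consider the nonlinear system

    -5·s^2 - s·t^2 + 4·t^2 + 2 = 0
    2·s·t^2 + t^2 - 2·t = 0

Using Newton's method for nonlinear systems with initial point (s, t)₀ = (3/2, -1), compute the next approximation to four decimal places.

(0.9265, -0.5147)

At (3/2, -1): F = (-6.7500, 6.0000).
Jacobian J = [[-10·s - t^2, -2·s·t + 8·t], [2·t^2, 4·s·t + 2·t - 2]].
At the point, J = [[-16.0000, -5.0000], [2.0000, -10.0000]] (det J = 170.0000).
Solving J·Δ = −F gives Δ = (-0.5735, 0.4853).
Then the next iterate is (s, t)₁ = (0.9265, -0.5147).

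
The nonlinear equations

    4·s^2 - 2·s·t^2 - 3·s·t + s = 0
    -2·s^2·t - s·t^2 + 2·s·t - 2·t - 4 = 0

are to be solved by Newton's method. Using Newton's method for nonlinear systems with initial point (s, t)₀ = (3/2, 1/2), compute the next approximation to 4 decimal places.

(0.3391, -0.2026)

At (3/2, 1/2): F = (7.5000, -6.1250).
Jacobian J = [[8·s - 2·t^2 - 3·t + 1, -4·s·t - 3·s], [-4·s·t - t^2 + 2·t, -2·s^2 - 2·s·t + 2·s - 2]].
At the point, J = [[11.0000, -7.5000], [-2.2500, -5.0000]] (det J = -71.8750).
Solving J·Δ = −F gives Δ = (-1.1609, -0.7026).
Then the next iterate is (s, t)₁ = (0.3391, -0.2026).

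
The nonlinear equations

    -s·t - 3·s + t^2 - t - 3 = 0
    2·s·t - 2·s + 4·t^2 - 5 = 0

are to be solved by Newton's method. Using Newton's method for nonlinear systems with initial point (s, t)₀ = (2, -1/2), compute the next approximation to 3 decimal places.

At (2, -1/2): F = (-7.250, -10.000).
Jacobian J = [[-t - 3, -s + 2·t - 1], [2·t - 2, 2·s + 8·t]].
At the point, J = [[-2.500, -4.000], [-3.000, 0.000]] (det J = -12.000).
Solving J·Δ = −F gives Δ = (-3.333, 0.271).
Then the next iterate is (s, t)₁ = (-1.333, -0.229).

(-1.333, -0.229)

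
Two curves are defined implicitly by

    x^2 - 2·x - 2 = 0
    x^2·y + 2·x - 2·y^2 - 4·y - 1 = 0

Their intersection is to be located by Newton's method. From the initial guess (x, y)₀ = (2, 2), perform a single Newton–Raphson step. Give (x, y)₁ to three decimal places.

(3.000, 2.625)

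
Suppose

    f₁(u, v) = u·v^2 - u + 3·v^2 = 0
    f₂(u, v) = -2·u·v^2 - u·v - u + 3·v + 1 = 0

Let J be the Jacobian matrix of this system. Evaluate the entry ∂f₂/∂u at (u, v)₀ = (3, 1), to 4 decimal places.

∂f₂/∂u = -2·v^2 - v - 1.
At (3, 1) this is -4.0000.

-4.0000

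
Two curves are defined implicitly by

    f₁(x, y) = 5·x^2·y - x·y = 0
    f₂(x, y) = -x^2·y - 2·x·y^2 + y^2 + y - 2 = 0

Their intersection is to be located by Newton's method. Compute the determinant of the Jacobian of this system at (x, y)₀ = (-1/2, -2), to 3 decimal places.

J = [[10·x·y - y, 5·x^2 - x], [-2·x·y - 2·y^2, -x^2 - 4·x·y + 2·y + 1]].
At the point, J = [[12.000, 1.750], [-10.000, -7.250]].
det J = -69.500.

-69.500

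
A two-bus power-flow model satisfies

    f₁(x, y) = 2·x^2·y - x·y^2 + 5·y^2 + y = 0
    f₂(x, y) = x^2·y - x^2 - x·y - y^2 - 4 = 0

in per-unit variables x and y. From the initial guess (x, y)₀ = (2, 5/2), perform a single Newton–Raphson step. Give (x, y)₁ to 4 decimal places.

At (2, 5/2): F = (41.2500, -9.2500).
Jacobian J = [[4·x·y - y^2, 2·x^2 - 2·x·y + 10·y + 1], [2·x·y - 2·x - y, x^2 - x - 2·y]].
At the point, J = [[13.7500, 24.0000], [3.5000, -3.0000]] (det J = -125.2500).
Solving J·Δ = −F gives Δ = (0.7844, -2.1682).
Then the next iterate is (x, y)₁ = (2.7844, 0.3318).

(2.7844, 0.3318)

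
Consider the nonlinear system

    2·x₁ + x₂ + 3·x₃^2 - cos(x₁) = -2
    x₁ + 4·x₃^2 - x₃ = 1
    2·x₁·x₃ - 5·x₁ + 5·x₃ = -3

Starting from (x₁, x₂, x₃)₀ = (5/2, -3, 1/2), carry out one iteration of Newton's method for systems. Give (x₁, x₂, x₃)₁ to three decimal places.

(0.977, -4.117, 0.341)

At (5/2, -3, 1/2): F = (5.55114, 2.000, -4.500).
Jacobian J = [[sin(x₁) + 2, 1, 6·x₃], [1, 0, 8·x₃ - 1], [2·x₃ - 5, 0, 2·x₁ + 5]].
At the point, J = [[2.59847, 1.000, 3.000], [1.000, 0.000, 3.000], [-4.000, 0.000, 10.000]] (det J = -22.000).
Solving J·Δ = −F gives Δ = (-1.523, -1.117, -0.159).
Then the next iterate is (x₁, x₂, x₃)₁ = (0.977, -4.117, 0.341).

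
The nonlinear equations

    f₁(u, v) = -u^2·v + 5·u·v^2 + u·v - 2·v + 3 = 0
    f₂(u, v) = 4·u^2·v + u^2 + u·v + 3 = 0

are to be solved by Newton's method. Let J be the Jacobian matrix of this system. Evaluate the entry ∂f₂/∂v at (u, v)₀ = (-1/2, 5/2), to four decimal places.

∂f₂/∂v = 4·u^2 + u.
At (-1/2, 5/2) this is 0.5000.

0.5000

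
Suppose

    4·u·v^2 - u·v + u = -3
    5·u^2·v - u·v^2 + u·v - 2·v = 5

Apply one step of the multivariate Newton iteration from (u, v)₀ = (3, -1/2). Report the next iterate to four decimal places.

(3.7319, 0.3220)

At (3, -1/2): F = (10.5000, -28.7500).
Jacobian J = [[4·v^2 - v + 1, 8·u·v - u], [10·u·v - v^2 + v, 5·u^2 - 2·u·v + u - 2]].
At the point, J = [[2.5000, -15.0000], [-15.7500, 49.0000]] (det J = -113.7500).
Solving J·Δ = −F gives Δ = (0.7319, 0.8220).
Then the next iterate is (u, v)₁ = (3.7319, 0.3220).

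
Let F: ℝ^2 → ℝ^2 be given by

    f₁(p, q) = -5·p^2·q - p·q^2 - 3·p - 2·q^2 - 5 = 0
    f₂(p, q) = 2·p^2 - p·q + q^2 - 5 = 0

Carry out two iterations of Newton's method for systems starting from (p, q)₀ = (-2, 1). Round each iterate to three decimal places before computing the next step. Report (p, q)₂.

At (-2, 1): F = (-19.000, 6.000).
Jacobian J = [[-10·p·q - q^2 - 3, -5·p^2 - 2·p·q - 4·q], [4·p - q, -p + 2·q]].
At the point, J = [[16.000, -20.000], [-9.000, 4.000]] (det J = -116.000).
Solving J·Δ = −F gives Δ = (0.379, -0.647).
Then the next iterate is (p, q)₁ = (-1.621, 0.353).
Round to (-1.621, 0.353) and repeat: F = (-4.82201, 0.95210), J = [[2.59752, -13.40578], [-6.837, 2.327]].
Δ = (0.018, -0.356), so (p, q)₂ = (-1.603, -0.003).

(-1.603, -0.003)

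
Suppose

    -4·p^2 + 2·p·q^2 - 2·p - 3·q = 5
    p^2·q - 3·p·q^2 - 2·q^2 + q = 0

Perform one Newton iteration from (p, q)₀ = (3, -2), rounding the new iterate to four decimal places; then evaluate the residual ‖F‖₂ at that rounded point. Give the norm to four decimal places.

19.3371

At (3, -2): F = (-17.0000, -64.0000).
Jacobian J = [[-8·p + 2·q^2 - 2, 4·p·q - 3], [2·p·q - 3·q^2, p^2 - 6·p·q - 4·q + 1]].
At the point, J = [[-18.0000, -27.0000], [-24.0000, 54.0000]] (det J = -1620.0000).
Solving J·Δ = −F gives Δ = (-1.6333, 0.4593).
Then the next iterate is (p, q)₁ = (1.3667, -1.5407).
Re-evaluating at (1.3667, -1.5407): F = (-4.094350, -18.898678), so ‖F‖₂ = 19.3371.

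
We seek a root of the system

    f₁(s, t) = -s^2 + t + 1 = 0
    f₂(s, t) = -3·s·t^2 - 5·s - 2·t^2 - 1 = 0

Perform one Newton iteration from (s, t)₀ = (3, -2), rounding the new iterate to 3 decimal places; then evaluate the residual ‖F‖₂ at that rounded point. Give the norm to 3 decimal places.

18.142

At (3, -2): F = (-10.000, -60.000).
Jacobian J = [[-2·s, 1], [-3·t^2 - 5, -6·s·t - 4·t]].
At the point, J = [[-6.000, 1.000], [-17.000, 44.000]] (det J = -247.000).
Solving J·Δ = −F gives Δ = (-1.538, 0.769).
Then the next iterate is (s, t)₁ = (1.462, -1.231).
Re-evaluating at (1.462, -1.231): F = (-2.36844, -17.98710), so ‖F‖₂ = 18.142.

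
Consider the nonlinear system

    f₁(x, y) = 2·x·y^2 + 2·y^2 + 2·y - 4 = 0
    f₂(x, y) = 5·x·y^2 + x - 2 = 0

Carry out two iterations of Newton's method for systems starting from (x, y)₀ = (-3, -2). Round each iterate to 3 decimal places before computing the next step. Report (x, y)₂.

(0.121, -1.869)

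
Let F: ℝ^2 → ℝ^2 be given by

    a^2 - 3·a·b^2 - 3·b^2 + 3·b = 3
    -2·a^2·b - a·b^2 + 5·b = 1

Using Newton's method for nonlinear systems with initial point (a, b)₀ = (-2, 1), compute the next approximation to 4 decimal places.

At (-2, 1): F = (7.0000, -2.0000).
Jacobian J = [[2·a - 3·b^2, -6·a·b - 6·b + 3], [-4·a·b - b^2, -2·a^2 - 2·a·b + 5]].
At the point, J = [[-7.0000, 9.0000], [7.0000, 1.0000]] (det J = -70.0000).
Solving J·Δ = −F gives Δ = (0.3571, -0.5000).
Then the next iterate is (a, b)₁ = (-1.6429, 0.5000).

(-1.6429, 0.5000)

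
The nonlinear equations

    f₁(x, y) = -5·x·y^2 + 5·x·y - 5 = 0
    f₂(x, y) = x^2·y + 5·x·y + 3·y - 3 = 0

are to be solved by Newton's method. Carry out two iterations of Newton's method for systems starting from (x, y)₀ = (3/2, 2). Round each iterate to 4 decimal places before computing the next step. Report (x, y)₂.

(1.1019, -0.6338)

At (3/2, 2): F = (-20.0000, 22.5000).
Jacobian J = [[-5·y^2 + 5·y, -10·x·y + 5·x], [2·x·y + 5·y, x^2 + 5·x + 3]].
At the point, J = [[-10.0000, -22.5000], [16.0000, 12.7500]] (det J = 232.5000).
Solving J·Δ = −F gives Δ = (-1.0806, -0.4086).
Then the next iterate is (x, y)₁ = (0.4194, 1.5914).
Round to (0.4194, 1.5914) and repeat: F = (-6.973600, 5.391287), J = [[-4.705770, -4.577332], [9.291866, 5.272896]].
Δ = (0.6825, -2.2252), so (x, y)₂ = (1.1019, -0.6338).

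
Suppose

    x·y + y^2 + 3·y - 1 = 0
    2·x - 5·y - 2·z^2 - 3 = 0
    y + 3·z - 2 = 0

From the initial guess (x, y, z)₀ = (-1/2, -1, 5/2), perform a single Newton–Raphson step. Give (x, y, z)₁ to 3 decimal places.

At (-1/2, -1, 5/2): F = (-2.500, -11.500, 4.500).
Jacobian J = [[y, x + 2·y + 3, 0], [2, -5, -4·z], [0, 1, 3]].
At the point, J = [[-1.000, 0.500, 0.000], [2.000, -5.000, -10.000], [0.000, 1.000, 3.000]] (det J = 2.000).
Solving J·Δ = −F gives Δ = (-3.625, -2.250, -0.750).
Then the next iterate is (x, y, z)₁ = (-4.125, -3.250, 1.750).

(-4.125, -3.250, 1.750)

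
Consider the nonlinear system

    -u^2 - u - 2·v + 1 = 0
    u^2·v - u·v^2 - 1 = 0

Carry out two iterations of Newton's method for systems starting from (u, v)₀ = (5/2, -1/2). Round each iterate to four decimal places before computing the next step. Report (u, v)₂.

(0.6990, 0.0978)

At (5/2, -1/2): F = (-6.7500, -4.7500).
Jacobian J = [[-2·u - 1, -2], [2·u·v - v^2, u^2 - 2·u·v]].
At the point, J = [[-6.0000, -2.0000], [-2.7500, 8.7500]] (det J = -58.0000).
Solving J·Δ = −F gives Δ = (-1.1821, 0.1713).
Then the next iterate is (u, v)₁ = (1.3179, -0.3287).
Round to (1.3179, -0.3287) and repeat: F = (-1.397360, -1.713297), J = [[-3.6358, -2.0000], [-0.974431, 2.603248]].
Δ = (-0.6189, 0.4265), so (u, v)₂ = (0.6990, 0.0978).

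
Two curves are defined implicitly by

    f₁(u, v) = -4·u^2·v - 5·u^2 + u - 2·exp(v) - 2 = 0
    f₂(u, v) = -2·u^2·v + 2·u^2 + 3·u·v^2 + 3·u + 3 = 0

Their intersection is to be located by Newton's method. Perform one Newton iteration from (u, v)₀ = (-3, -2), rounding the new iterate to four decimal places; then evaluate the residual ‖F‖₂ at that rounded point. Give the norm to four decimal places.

6.3352

At (-3, -2): F = (21.729329, 12.0000).
Jacobian J = [[-8·u·v - 10·u + 1, -4·u^2 - 2·exp(v)], [-4·u·v + 4·u + 3·v^2 + 3, -2·u^2 + 6·u·v]].
At the point, J = [[-17.0000, -36.270671], [-21.0000, 18.0000]] (det J = -1067.684082).
Solving J·Δ = −F gives Δ = (0.7740, 0.2363).
Then the next iterate is (u, v)₁ = (-2.2260, -1.7637).
Re-evaluating at (-2.2260, -1.7637): F = (5.612871, 2.937849), so ‖F‖₂ = 6.3352.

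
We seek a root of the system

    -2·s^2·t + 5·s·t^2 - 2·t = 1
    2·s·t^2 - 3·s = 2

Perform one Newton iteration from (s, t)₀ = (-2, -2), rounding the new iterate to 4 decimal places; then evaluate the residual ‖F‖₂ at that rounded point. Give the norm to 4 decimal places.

6.5182

At (-2, -2): F = (-21.0000, -12.0000).
Jacobian J = [[-4·s·t + 5·t^2, -2·s^2 + 10·s·t - 2], [2·t^2 - 3, 4·s·t]].
At the point, J = [[4.0000, 30.0000], [5.0000, 16.0000]] (det J = -86.0000).
Solving J·Δ = −F gives Δ = (0.2791, 0.6628).
Then the next iterate is (s, t)₁ = (-1.7209, -1.3372).
Re-evaluating at (-1.7209, -1.3372): F = (-5.791112, -2.991596), so ‖F‖₂ = 6.5182.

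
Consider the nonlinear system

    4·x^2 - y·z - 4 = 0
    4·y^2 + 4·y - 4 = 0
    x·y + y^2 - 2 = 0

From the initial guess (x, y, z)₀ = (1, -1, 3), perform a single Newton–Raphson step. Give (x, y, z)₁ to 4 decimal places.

(0.0000, -2.0000, 5.0000)

At (1, -1, 3): F = (3.0000, -4.0000, -2.0000).
Jacobian J = [[8·x, -z, -y], [0, 8·y + 4, 0], [y, x + 2·y, 0]].
At the point, J = [[8.0000, -3.0000, 1.0000], [0.0000, -4.0000, 0.0000], [-1.0000, -1.0000, 0.0000]] (det J = -4.0000).
Solving J·Δ = −F gives Δ = (-1.0000, -1.0000, 2.0000).
Then the next iterate is (x, y, z)₁ = (0.0000, -2.0000, 5.0000).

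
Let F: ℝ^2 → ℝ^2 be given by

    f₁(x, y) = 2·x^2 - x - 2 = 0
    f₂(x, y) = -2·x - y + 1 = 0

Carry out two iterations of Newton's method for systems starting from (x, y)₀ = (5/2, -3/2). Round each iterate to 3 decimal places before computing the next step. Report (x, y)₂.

(1.321, -1.642)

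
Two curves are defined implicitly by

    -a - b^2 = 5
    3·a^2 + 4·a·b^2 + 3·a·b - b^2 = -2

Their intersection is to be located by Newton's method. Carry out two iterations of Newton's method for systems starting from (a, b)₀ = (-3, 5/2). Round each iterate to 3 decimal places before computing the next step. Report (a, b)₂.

(-14.707, 4.724)

At (-3, 5/2): F = (-8.250, -74.750).
Jacobian J = [[-1, -2·b], [6·a + 4·b^2 + 3·b, 8·a·b + 3·a - 2·b]].
At the point, J = [[-1.000, -5.000], [14.500, -74.000]] (det J = 146.500).
Solving J·Δ = −F gives Δ = (-1.616, -1.327).
Then the next iterate is (a, b)₁ = (-4.616, 1.173).
Round to (-4.616, 1.173) and repeat: F = (-1.75993, 22.89758), J = [[-1.000, -2.346], [-18.67328, -59.51054]].
Δ = (-10.091, 3.551), so (a, b)₂ = (-14.707, 4.724).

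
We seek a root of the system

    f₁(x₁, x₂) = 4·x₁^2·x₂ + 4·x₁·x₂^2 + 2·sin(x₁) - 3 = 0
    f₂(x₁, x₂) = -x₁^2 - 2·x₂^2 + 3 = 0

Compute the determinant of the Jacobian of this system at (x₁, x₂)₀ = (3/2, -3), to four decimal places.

-79.3023

J = [[8·x₁·x₂ + 4·x₂^2 + 2·cos(x₁), 4·x₁^2 + 8·x₁·x₂], [-2·x₁, -4·x₂]].
At the point, J = [[0.141474, -27.0000], [-3.0000, 12.0000]].
det J = -79.3023.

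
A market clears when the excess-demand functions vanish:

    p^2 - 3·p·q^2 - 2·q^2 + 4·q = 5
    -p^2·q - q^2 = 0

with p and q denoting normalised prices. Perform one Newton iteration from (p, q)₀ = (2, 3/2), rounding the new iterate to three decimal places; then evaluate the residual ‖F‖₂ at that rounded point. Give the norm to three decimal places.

5.412

At (2, 3/2): F = (-13.000, -8.250).
Jacobian J = [[2·p - 3·q^2, -6·p·q - 4·q + 4], [-2·p·q, -p^2 - 2·q]].
At the point, J = [[-2.750, -20.000], [-6.000, -7.000]] (det J = -100.750).
Solving J·Δ = −F gives Δ = (-0.734, -0.549).
Then the next iterate is (p, q)₁ = (1.266, 0.951).
Re-evaluating at (1.266, 0.951): F = (-4.83696, -2.42862), so ‖F‖₂ = 5.412.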